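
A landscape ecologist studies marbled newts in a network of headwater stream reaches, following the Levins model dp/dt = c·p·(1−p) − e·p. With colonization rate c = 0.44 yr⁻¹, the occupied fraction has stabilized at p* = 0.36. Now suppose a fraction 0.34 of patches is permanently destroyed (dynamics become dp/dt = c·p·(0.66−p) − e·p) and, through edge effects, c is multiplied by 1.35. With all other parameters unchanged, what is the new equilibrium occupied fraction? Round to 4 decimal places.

0.1859

Balance c(1−p*) = e gives e = 0.44×(1 − 0.36000) = 0.28160.
New p* = 0.66 − e/c = 0.66 − 0.28160/0.59400 = 0.18593.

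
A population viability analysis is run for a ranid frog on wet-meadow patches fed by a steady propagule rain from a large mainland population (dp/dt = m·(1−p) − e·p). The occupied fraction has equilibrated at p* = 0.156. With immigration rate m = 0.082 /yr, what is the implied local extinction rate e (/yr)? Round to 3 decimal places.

0.444

At equilibrium m(1−p*) = e·p*, so e = m(1−p*)/p*.
e = 0.082 × 0.8440 / 0.156 = 0.4436.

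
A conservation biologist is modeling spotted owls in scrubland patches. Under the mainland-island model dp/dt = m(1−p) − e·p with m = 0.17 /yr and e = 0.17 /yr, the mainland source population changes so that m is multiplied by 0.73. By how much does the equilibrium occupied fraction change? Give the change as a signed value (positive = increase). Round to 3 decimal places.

-0.078

Before: p* = 0.17/(0.17+0.17) = 0.5000.
After: m = 0.1241, e = 0.17; p* = 0.1241/0.2941 = 0.4220.
Δp* = 0.4220 − 0.5000 = -0.0780.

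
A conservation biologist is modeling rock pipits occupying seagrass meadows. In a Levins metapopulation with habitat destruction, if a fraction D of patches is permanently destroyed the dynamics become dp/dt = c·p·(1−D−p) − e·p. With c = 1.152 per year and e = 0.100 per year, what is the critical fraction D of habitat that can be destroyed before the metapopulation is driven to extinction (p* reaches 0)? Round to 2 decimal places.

0.91

The nontrivial equilibrium is p* = (1−D) − e/c; extinction occurs when this hits zero.
So D_crit = 1 − e/c = 1 − 0.100/1.152 = 1 − 0.0868 = 0.9132.
This equals the undisturbed p*, a classic result of Lande's extension.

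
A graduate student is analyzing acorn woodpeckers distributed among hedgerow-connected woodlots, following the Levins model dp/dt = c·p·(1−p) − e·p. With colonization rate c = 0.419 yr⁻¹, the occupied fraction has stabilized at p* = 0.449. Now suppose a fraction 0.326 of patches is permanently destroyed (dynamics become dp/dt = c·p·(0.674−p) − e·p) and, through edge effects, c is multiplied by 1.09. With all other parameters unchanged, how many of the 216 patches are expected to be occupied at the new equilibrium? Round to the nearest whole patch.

36

Balance c(1−p*) = e gives e = 0.419×(1 − 0.44900) = 0.23087.
New p* = 0.674 − e/c = 0.674 − 0.23087/0.45671 = 0.16849.
Expected occupied = 216 × 0.16849 = 36.39 ≈ 36.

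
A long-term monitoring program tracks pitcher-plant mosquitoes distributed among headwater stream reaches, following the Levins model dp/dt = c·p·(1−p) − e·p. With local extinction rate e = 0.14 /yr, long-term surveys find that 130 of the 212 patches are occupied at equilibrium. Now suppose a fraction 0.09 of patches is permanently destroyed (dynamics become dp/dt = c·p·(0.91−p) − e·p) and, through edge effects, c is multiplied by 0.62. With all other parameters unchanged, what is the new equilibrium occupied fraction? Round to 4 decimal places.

0.2861

Observed p* = 130/212 = 0.61321.
Balance c(1−p*) = e gives c = e/(1 − 0.61321) = 0.14/0.38679 = 0.36195.
New p* = 0.91 − e/c = 0.91 − 0.14000/0.22441 = 0.28614.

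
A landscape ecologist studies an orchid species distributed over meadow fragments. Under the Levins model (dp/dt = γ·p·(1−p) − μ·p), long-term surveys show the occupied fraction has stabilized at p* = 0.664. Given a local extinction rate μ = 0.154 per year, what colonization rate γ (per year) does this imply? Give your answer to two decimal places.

0.46

At equilibrium γ(1−p*) = μ, so γ = μ/(1−p*).
γ = 0.154/(1 − 0.664) = 0.154/0.3360 = 0.4583.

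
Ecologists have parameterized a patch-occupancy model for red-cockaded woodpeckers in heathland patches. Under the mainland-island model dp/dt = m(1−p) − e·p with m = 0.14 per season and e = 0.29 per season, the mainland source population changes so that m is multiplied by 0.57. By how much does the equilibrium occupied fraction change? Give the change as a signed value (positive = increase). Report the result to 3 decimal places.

-0.110

Before: p* = 0.14/(0.14+0.29) = 0.3256.
After: m = 0.0798, e = 0.29; p* = 0.0798/0.3698 = 0.2158.
Δp* = 0.2158 − 0.3256 = -0.1098.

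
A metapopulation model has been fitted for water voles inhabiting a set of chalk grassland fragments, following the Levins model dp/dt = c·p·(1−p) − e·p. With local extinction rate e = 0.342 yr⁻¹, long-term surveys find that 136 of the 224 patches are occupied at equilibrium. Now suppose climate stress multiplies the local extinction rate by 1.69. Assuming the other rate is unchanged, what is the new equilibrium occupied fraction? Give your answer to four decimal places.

Observed p* = 136/224 = 0.60714.
Balance c(1−p*) = e gives c = e/(1 − 0.60714) = 0.342/0.39286 = 0.87054.
New p* = 1 − e/c = 1 − 0.57798/0.87054 = 0.33607.

0.3361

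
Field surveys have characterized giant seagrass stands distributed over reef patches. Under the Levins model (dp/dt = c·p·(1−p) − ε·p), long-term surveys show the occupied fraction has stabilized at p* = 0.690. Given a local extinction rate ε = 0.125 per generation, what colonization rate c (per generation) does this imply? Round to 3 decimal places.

At equilibrium c(1−p*) = ε, so c = ε/(1−p*).
c = 0.125/(1 − 0.690) = 0.125/0.3100 = 0.4032.

0.403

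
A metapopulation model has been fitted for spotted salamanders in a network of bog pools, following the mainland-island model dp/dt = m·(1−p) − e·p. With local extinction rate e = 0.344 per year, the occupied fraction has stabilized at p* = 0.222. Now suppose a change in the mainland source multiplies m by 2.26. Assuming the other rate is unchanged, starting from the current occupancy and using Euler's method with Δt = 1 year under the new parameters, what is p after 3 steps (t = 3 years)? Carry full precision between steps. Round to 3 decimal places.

0.378

Balance m(1−p*) = e·p* gives m = e·p*/(1−p*) = 0.344×0.22200/0.77800 = 0.09816.
Starting from p₀ = 0.22200; update p ← p + (dp/dt)·Δt with the new parameters.
t = 1: p = 0.22200 + (+0.09622) = 0.31822
t = 2: p = 0.31822 + (+0.04178) = 0.36000
t = 3: p = 0.36000 + (+0.01814) = 0.37814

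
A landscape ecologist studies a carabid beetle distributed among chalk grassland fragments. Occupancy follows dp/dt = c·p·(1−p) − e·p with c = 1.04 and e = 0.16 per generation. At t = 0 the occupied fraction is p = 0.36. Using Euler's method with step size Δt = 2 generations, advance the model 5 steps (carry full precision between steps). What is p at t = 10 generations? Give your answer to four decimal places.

0.8166

Update rule: p ← p + [c·p·(1−p) − e·p]·Δt with Δt = 2.
p: 0.36000 → 0.72403  (Δp = +0.36403)
p: 0.72403 → 0.90795  (Δp = +0.18391)
p: 0.90795 → 0.79125  (Δp = -0.11670)
p: 0.79125 → 0.88161  (Δp = +0.09036)
p: 0.88161 → 0.81659  (Δp = -0.06502)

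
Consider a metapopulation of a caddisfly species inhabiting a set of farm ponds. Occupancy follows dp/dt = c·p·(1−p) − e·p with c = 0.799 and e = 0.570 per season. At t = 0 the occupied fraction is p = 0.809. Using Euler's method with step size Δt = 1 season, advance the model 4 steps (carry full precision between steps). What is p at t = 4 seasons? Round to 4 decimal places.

0.3420

Update rule: p ← p + [c·p·(1−p) − e·p]·Δt with Δt = 1.
  1  |  dp/dt·Δt = -0.337669  |  p_1 = 0.471331
  2  |  dp/dt·Δt = -0.069565  |  p_2 = 0.401765
  3  |  dp/dt·Δt = -0.036967  |  p_3 = 0.364799
  4  |  dp/dt·Δt = -0.022791  |  p_4 = 0.342008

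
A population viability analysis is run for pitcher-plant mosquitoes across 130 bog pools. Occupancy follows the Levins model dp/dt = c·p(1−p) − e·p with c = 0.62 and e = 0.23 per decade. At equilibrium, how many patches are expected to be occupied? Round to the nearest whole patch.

p* = 1 − e/c = 1 − 0.23/0.62 = 0.6290.
Expected occupied patches = N × p* = 130 × 0.6290 = 81.77 ≈ 82.

82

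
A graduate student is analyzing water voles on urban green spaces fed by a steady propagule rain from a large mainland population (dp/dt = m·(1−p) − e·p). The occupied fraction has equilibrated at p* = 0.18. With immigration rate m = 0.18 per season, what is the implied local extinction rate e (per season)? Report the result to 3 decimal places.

0.820

At equilibrium m(1−p*) = e·p*, so e = m(1−p*)/p*.
e = 0.18 × 0.8200 / 0.18 = 0.8200.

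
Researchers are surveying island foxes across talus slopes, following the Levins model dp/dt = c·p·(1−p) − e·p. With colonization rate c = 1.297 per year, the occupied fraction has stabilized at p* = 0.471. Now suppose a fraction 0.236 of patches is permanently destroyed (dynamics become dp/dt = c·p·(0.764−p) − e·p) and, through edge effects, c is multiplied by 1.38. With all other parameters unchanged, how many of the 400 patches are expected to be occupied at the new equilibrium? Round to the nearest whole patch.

152

Balance c(1−p*) = e gives e = 1.297×(1 − 0.47100) = 0.68611.
New p* = 0.764 − e/c = 0.764 − 0.68611/1.78986 = 0.38067.
Expected occupied = 400 × 0.38067 = 152.27 ≈ 152.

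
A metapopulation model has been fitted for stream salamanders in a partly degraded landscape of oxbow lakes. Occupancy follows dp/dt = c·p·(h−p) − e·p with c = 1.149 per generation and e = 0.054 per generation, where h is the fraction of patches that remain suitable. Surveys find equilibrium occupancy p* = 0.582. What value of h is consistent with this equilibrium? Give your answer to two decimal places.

0.63

At equilibrium c(h−p*) = e, so h = p* + e/c.
h = 0.582 + 0.054/1.149 = 0.582 + 0.0470 = 0.6290.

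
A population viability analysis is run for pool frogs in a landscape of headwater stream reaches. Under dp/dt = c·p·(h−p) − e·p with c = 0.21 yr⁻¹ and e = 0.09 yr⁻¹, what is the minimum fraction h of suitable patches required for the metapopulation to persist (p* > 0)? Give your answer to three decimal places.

p* = h − e/c is positive only when h > e/c.
h_min = e/c = 0.09/0.21 = 0.4286.

0.429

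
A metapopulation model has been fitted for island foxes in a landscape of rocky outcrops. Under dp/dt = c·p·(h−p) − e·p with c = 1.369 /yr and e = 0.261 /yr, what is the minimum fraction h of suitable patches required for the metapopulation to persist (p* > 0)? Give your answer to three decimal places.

p* = h − e/c is positive only when h > e/c.
h_min = e/c = 0.261/1.369 = 0.1907.

0.191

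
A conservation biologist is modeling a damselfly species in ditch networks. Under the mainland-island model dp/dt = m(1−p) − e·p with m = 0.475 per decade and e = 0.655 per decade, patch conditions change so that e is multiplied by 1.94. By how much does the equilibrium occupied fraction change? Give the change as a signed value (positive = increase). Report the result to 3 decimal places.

Before: p* = 0.475/(0.475+0.655) = 0.4204.
After: m = 0.475, e = 1.2707; p* = 0.475/1.7457 = 0.2721.
Δp* = 0.2721 − 0.4204 = -0.1483.

-0.148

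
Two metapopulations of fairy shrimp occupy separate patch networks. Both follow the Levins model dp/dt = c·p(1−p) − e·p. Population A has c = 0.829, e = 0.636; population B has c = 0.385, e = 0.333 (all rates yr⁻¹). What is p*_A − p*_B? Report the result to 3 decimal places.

A: p*_A = 1 − 0.636/0.829 = 0.2328.
B: p*_B = 1 − 0.333/0.385 = 0.1351.
p*_A − p*_B = 0.2328 − 0.1351 = 0.0977.

0.098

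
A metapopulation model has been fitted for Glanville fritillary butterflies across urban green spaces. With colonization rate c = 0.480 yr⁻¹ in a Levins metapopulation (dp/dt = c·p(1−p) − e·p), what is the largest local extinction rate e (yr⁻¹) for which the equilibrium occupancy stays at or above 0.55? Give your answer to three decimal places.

0.216

1 − e/c ≥ 0.55 ⇒ e ≤ c(1 − 0.55) = 0.480 × 0.4500.
e_max = 0.2160.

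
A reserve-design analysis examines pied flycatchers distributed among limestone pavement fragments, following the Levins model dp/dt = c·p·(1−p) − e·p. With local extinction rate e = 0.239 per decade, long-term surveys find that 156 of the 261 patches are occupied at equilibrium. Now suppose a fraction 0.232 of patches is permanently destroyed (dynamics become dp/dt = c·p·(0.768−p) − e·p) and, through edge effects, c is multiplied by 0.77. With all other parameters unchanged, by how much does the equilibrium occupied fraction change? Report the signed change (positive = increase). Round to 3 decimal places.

Observed p* = 156/261 = 0.59770.
Balance c(1−p*) = e gives c = e/(1 − 0.59770) = 0.239/0.40230 = 0.59408.
New p* = 0.768 − e/c = 0.768 − 0.23900/0.45744 = 0.24553.
Δp* = 0.24553 − 0.59770 = -0.35217.

-0.352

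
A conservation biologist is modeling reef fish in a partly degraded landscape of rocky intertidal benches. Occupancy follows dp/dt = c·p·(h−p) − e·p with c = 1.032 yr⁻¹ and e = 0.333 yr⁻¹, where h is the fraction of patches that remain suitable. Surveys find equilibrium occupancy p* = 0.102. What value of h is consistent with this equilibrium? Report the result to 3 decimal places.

0.425

At equilibrium c(h−p*) = e, so h = p* + e/c.
h = 0.102 + 0.333/1.032 = 0.102 + 0.3227 = 0.4247.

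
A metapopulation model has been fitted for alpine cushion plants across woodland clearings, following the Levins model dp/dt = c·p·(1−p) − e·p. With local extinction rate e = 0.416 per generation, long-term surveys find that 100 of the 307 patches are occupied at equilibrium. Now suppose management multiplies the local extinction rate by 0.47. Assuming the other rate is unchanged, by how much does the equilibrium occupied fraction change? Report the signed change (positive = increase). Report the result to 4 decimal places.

0.3574

Observed p* = 100/307 = 0.32573.
Balance c(1−p*) = e gives c = e/(1 − 0.32573) = 0.416/0.67427 = 0.61696.
New p* = 1 − e/c = 1 − 0.19552/0.61696 = 0.68309.
Δp* = 0.68309 − 0.32573 = +0.35736.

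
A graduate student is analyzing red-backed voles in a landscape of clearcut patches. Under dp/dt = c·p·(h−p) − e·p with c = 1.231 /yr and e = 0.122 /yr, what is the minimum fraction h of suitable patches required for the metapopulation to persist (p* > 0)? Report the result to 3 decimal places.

0.099

p* = h − e/c is positive only when h > e/c.
h_min = e/c = 0.122/1.231 = 0.0991.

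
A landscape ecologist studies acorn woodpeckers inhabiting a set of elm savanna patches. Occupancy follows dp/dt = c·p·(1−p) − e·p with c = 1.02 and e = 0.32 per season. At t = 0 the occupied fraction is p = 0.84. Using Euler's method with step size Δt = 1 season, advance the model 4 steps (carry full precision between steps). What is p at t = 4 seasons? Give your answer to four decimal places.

Update rule: p ← p + [c·p·(1−p) − e·p]·Δt with Δt = 1.
step 1: Δp = -0.13171, p = 0.70829
step 2: Δp = -0.01590, p = 0.69238
step 3: Δp = -0.00431, p = 0.68807
step 4: Δp = -0.00126, p = 0.68681

0.6868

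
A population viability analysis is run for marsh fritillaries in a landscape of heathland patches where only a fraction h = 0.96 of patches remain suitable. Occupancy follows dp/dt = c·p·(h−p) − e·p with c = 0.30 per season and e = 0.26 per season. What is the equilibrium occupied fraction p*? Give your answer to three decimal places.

Setting dp/dt = 0 and dividing by p* gives c·(h−p*) = e.
So p* = h − e/c = 0.96 − 0.26/0.30 = 0.96 − 0.8667 = 0.0933.

0.093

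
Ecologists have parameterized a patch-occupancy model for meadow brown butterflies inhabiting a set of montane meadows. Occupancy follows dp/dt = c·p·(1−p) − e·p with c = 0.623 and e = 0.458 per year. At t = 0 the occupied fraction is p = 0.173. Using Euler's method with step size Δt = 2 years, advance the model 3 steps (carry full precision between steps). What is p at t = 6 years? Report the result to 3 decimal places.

0.224

Update rule: p ← p + [c·p·(1−p) − e·p]·Δt with Δt = 2.
step 1: Δp = +0.01980, p = 0.19280
step 2: Δp = +0.01731, p = 0.21011
step 3: Δp = +0.01433, p = 0.22444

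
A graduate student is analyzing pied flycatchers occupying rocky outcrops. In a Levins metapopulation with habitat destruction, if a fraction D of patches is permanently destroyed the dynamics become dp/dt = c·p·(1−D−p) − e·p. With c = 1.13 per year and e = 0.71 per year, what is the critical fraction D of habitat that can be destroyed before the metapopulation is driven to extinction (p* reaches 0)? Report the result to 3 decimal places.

0.372

The nontrivial equilibrium is p* = (1−D) − e/c; extinction occurs when this hits zero.
So D_crit = 1 − e/c = 1 − 0.71/1.13 = 1 − 0.6283 = 0.3717.
Note this equals the original equilibrium occupancy — the Levins extinction-debt result.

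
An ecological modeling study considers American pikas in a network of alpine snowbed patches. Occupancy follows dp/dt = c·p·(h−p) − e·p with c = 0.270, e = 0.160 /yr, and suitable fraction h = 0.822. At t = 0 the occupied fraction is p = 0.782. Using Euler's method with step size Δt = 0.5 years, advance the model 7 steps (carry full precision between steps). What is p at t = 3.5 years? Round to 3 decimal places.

0.521

Update rule: p ← p + [c·p·(h−p) − e·p]·Δt with Δt = 0.5.
t = 0.5: p = 0.78200 + (-0.05834) = 0.72366
t = 1: p = 0.72366 + (-0.04829) = 0.67538
t = 1.5: p = 0.67538 + (-0.04066) = 0.63472
t = 2: p = 0.63472 + (-0.03473) = 0.59999
t = 2.5: p = 0.59999 + (-0.03002) = 0.56997
t = 3: p = 0.56997 + (-0.02620) = 0.54376
t = 3.5: p = 0.54376 + (-0.02308) = 0.52069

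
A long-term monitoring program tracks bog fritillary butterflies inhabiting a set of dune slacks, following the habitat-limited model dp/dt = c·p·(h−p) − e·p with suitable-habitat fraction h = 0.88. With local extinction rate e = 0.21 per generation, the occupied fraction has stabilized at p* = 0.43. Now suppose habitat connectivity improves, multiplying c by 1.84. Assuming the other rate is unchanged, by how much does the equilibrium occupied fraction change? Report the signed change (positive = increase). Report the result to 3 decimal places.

Balance c(h−p*) = e gives c = e/(0.88 − 0.43000) = 0.21/0.45000 = 0.46667.
New p* = 0.88 − e/c = 0.88 − 0.21000/0.85867 = 0.63544.
Δp* = 0.63544 − 0.43000 = +0.20544.

0.205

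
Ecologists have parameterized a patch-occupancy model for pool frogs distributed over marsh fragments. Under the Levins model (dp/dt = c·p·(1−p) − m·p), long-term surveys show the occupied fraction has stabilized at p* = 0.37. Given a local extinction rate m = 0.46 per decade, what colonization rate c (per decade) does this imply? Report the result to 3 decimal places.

At equilibrium c(1−p*) = m, so c = m/(1−p*).
c = 0.46/(1 − 0.37) = 0.46/0.6300 = 0.7302.

0.730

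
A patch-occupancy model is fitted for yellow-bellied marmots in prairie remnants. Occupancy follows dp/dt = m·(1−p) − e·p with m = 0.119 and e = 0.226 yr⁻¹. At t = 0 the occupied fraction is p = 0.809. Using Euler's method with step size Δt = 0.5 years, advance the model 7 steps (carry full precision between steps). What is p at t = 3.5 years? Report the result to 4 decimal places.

Update rule: p ← p + [m·(1−p) − e·p]·Δt with Δt = 0.5.
p: 0.80900 → 0.72895  (Δp = -0.08005)
p: 0.72895 → 0.66270  (Δp = -0.06624)
p: 0.66270 → 0.60789  (Δp = -0.05482)
p: 0.60789 → 0.56253  (Δp = -0.04536)
p: 0.56253 → 0.52499  (Δp = -0.03754)
p: 0.52499 → 0.49393  (Δp = -0.03106)
p: 0.49393 → 0.46823  (Δp = -0.02570)

0.4682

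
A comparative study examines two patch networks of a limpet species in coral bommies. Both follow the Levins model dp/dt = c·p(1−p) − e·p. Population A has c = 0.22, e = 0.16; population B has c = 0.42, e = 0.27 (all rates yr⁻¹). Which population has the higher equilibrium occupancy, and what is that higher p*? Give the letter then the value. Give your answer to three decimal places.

B, 0.357

A: p*_A = 1 − 0.16/0.22 = 0.2727.
B: p*_B = 1 − 0.27/0.42 = 0.3571.
B is higher at 0.3571.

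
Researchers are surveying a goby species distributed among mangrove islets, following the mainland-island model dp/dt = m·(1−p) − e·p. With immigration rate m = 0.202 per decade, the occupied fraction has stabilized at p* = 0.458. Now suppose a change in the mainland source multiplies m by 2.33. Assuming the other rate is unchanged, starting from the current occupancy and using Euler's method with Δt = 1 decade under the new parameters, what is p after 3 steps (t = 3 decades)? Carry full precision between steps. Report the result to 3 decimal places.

0.658

Balance m(1−p*) = e·p* gives e = m(1−p*)/p* = 0.202×0.54200/0.45800 = 0.23905.
Starting from p₀ = 0.45800; update p ← p + (dp/dt)·Δt with the new parameters.
p: 0.45800 → 0.60361  (Δp = +0.14561)
p: 0.60361 → 0.64588  (Δp = +0.04227)
p: 0.64588 → 0.65815  (Δp = +0.01227)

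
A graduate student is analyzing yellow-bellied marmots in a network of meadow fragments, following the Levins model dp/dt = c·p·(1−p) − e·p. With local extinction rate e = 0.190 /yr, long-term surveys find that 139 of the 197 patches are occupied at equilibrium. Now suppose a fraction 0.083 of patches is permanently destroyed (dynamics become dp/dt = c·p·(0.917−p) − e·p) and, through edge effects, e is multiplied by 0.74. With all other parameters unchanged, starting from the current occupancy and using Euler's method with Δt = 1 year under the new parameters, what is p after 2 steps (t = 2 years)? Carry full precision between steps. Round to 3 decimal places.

0.701

Observed p* = 139/197 = 0.70558.
Balance c(1−p*) = e gives c = e/(1 − 0.70558) = 0.190/0.29442 = 0.64534.
Starting from p₀ = 0.70558; update p ← p + (dp/dt)·Δt with the new parameters.
  1  |  dp/dt·Δt = -0.002938  |  p_1 = 0.702646
  2  |  dp/dt·Δt = -0.001593  |  p_2 = 0.701053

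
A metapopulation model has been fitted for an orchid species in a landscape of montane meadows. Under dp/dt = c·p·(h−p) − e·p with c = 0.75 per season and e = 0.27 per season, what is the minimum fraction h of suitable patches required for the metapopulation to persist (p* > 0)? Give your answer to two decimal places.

0.36

p* = h − e/c is positive only when h > e/c.
h_min = e/c = 0.27/0.75 = 0.3600.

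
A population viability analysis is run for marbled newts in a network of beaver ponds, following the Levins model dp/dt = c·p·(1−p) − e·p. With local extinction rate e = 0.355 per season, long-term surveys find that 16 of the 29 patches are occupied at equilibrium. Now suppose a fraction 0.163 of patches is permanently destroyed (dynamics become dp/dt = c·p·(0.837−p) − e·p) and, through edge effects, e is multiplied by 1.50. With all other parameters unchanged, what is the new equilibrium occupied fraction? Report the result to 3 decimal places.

Observed p* = 16/29 = 0.55172.
Balance c(1−p*) = e gives c = e/(1 − 0.55172) = 0.355/0.44828 = 0.79192.
New p* = 0.837 − e/c = 0.837 − 0.53250/0.79192 = 0.16458.

0.165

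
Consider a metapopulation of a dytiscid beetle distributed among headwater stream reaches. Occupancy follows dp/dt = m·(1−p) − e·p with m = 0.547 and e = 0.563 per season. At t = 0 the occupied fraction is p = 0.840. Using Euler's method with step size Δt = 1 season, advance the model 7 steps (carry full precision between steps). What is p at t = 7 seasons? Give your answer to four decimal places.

0.4928

Update rule: p ← p + [m·(1−p) − e·p]·Δt with Δt = 1.
step 1: Δp = -0.38540, p = 0.45460
step 2: Δp = +0.04239, p = 0.49699
step 3: Δp = -0.00466, p = 0.49233
step 4: Δp = +0.00051, p = 0.49284
step 5: Δp = -0.00006, p = 0.49279
step 6: Δp = +0.00001, p = 0.49279
step 7: Δp = -0.00000, p = 0.49279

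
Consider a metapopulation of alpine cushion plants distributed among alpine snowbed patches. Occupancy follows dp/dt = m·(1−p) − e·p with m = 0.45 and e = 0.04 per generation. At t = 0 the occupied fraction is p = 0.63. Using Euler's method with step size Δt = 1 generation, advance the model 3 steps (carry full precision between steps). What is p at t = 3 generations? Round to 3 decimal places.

Update rule: p ← p + [m·(1−p) − e·p]·Δt with Δt = 1.
  1  |  dp/dt·Δt = +0.141300  |  p_1 = 0.771300
  2  |  dp/dt·Δt = +0.072063  |  p_2 = 0.843363
  3  |  dp/dt·Δt = +0.036752  |  p_3 = 0.880115

0.880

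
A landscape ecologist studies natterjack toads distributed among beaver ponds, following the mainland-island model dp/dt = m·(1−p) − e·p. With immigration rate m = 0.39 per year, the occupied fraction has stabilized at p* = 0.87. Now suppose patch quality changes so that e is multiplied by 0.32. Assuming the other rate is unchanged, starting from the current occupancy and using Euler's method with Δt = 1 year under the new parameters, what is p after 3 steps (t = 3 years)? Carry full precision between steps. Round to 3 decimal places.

Balance m(1−p*) = e·p* gives e = m(1−p*)/p* = 0.39×0.13000/0.87000 = 0.05828.
Starting from p₀ = 0.87000; update p ← p + (dp/dt)·Δt with the new parameters.
p: 0.87000 → 0.90448  (Δp = +0.03448)
p: 0.90448 → 0.92486  (Δp = +0.02039)
p: 0.92486 → 0.93692  (Δp = +0.01206)

0.937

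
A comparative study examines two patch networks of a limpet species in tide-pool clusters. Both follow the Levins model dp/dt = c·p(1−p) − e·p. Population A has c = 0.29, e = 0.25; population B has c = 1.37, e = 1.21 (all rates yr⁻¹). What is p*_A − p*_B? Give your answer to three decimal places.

0.021

A: p*_A = 1 − 0.25/0.29 = 0.1379.
B: p*_B = 1 − 1.21/1.37 = 0.1168.
p*_A − p*_B = 0.1379 − 0.1168 = 0.0211.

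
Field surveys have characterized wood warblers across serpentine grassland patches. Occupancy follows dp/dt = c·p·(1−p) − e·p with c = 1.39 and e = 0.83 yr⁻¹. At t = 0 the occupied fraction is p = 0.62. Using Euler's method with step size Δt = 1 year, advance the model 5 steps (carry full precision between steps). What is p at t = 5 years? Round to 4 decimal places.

Update rule: p ← p + [c·p·(1−p) − e·p]·Δt with Δt = 1.
step 1: Δp = -0.18712, p = 0.43288
step 2: Δp = -0.01806, p = 0.41483
step 3: Δp = -0.00689, p = 0.40794
step 4: Δp = -0.00287, p = 0.40507
step 5: Δp = -0.00123, p = 0.40383

0.4038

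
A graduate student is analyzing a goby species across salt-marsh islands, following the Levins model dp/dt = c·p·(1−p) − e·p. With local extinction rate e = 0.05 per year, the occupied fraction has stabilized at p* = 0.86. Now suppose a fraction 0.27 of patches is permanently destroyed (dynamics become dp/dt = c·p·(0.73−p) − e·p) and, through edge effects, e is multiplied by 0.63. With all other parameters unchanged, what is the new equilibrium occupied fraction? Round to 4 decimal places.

Balance c(1−p*) = e gives c = e/(1 − 0.86000) = 0.05/0.14000 = 0.35714.
New p* = 0.73 − e/c = 0.73 − 0.03150/0.35714 = 0.64180.

0.6418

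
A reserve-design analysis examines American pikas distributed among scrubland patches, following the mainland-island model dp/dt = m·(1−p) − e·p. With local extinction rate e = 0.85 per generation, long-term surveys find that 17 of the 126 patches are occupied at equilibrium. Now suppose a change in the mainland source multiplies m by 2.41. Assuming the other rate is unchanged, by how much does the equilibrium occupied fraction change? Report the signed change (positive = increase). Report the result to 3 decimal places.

0.138

Observed p* = 17/126 = 0.13492.
Balance m(1−p*) = e·p* gives m = e·p*/(1−p*) = 0.85×0.13492/0.86508 = 0.13257.
New p* = m/(m+e) = 0.31949/(0.31949+0.85000) = 0.27319.
Δp* = 0.27319 − 0.13492 = +0.13827.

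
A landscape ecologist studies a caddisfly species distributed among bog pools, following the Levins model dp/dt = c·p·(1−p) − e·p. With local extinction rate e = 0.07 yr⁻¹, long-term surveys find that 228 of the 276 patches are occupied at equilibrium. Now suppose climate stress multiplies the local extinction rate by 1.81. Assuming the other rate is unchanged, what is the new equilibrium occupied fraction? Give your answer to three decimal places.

0.685

Observed p* = 228/276 = 0.82609.
Balance c(1−p*) = e gives c = e/(1 − 0.82609) = 0.07/0.17391 = 0.40251.
New p* = 1 − e/c = 1 − 0.12670/0.40251 = 0.68523.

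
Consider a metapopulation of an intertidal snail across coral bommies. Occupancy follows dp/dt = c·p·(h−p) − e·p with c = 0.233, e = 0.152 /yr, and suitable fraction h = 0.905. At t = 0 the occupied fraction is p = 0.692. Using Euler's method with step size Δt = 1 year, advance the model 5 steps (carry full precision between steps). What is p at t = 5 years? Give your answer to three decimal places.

Update rule: p ← p + [c·p·(h−p) − e·p]·Δt with Δt = 1.
  1  |  dp/dt·Δt = -0.070841  |  p_1 = 0.621159
  2  |  dp/dt·Δt = -0.053336  |  p_2 = 0.567823
  3  |  dp/dt·Δt = -0.041700  |  p_3 = 0.526124
  4  |  dp/dt·Δt = -0.033526  |  p_4 = 0.492598
  5  |  dp/dt·Δt = -0.027541  |  p_5 = 0.465057

0.465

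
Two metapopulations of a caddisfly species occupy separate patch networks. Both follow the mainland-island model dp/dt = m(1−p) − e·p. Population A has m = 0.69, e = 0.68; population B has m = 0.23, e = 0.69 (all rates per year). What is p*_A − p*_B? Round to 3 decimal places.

A: p*_A = m/(m+e) = 0.69/1.3700 = 0.5036.
B: p*_B = 0.23/0.9200 = 0.2500.
p*_A − p*_B = 0.5036 − 0.2500 = 0.2536.

0.254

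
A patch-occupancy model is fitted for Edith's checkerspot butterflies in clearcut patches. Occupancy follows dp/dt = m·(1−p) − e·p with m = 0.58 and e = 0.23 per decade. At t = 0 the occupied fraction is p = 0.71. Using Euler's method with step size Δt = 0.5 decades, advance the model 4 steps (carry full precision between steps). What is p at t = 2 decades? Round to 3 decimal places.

Update rule: p ← p + [m·(1−p) − e·p]·Δt with Δt = 0.5.
  1  |  dp/dt·Δt = +0.002450  |  p_1 = 0.712450
  2  |  dp/dt·Δt = +0.001458  |  p_2 = 0.713908
  3  |  dp/dt·Δt = +0.000867  |  p_3 = 0.714775
  4  |  dp/dt·Δt = +0.000516  |  p_4 = 0.715291

0.715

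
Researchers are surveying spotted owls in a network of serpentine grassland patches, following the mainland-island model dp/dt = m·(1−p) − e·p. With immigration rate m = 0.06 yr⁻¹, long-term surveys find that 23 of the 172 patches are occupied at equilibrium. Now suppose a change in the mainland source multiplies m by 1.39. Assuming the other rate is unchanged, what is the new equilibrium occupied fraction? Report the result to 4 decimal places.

Observed p* = 23/172 = 0.13372.
Balance m(1−p*) = e·p* gives e = m(1−p*)/p* = 0.06×0.86628/0.13372 = 0.38870.
New p* = m/(m+e) = 0.08340/(0.08340+0.38870) = 0.17666.

0.1767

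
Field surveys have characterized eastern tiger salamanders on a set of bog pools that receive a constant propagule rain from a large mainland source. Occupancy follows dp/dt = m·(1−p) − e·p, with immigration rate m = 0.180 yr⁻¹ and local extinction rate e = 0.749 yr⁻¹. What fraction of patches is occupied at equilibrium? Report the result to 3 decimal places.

0.194

Setting dp/dt = 0: m − m·p* = e·p*, so m = (m+e)·p*.
p* = m/(m+e) = 0.180/(0.180+0.749) = 0.180/0.9290 = 0.1938.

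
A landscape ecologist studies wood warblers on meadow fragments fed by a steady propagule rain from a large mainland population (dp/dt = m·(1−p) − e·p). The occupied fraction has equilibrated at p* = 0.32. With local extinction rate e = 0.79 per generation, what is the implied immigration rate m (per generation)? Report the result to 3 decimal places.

0.372

At equilibrium m(1−p*) = e·p*, so m = e·p*/(1−p*).
m = 0.79 × 0.32 / 0.6800 = 0.2528/0.6800 = 0.3718.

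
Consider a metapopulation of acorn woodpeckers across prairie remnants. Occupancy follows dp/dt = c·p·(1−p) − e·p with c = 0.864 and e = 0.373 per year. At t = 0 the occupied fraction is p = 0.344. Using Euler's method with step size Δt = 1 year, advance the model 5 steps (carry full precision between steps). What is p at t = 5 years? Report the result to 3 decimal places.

0.550

Update rule: p ← p + [c·p·(1−p) − e·p]·Δt with Δt = 1.
p: 0.34400 → 0.41066  (Δp = +0.06666)
p: 0.41066 → 0.46659  (Δp = +0.05593)
p: 0.46659 → 0.50759  (Δp = +0.04100)
p: 0.50759 → 0.53421  (Δp = +0.02662)
p: 0.53421 → 0.54994  (Δp = +0.01573)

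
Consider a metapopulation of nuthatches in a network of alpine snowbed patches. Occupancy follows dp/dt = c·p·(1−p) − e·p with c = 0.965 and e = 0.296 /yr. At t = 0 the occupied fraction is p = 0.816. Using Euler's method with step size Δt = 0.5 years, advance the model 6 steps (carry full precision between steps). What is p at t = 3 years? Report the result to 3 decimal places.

Update rule: p ← p + [c·p·(1−p) − e·p]·Δt with Δt = 0.5.
  1  |  dp/dt·Δt = -0.048324  |  p_1 = 0.767676
  2  |  dp/dt·Δt = -0.027563  |  p_2 = 0.740114
  3  |  dp/dt·Δt = -0.016730  |  p_3 = 0.723384
  4  |  dp/dt·Δt = -0.010513  |  p_4 = 0.712871
  5  |  dp/dt·Δt = -0.006744  |  p_5 = 0.706127
  6  |  dp/dt·Δt = -0.004382  |  p_6 = 0.701745

0.702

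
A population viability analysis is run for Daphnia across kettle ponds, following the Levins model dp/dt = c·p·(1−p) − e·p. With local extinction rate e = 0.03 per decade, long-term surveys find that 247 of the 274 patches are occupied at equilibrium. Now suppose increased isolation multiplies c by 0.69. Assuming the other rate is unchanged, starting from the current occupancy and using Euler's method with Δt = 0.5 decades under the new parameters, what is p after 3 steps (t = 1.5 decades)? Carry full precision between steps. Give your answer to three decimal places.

0.890

Observed p* = 247/274 = 0.90146.
Balance c(1−p*) = e gives c = e/(1 − 0.90146) = 0.03/0.09854 = 0.30444.
Starting from p₀ = 0.90146; update p ← p + (dp/dt)·Δt with the new parameters.
  1  |  dp/dt·Δt = -0.004192  |  p_1 = 0.897268
  2  |  dp/dt·Δt = -0.003777  |  p_2 = 0.893491
  3  |  dp/dt·Δt = -0.003407  |  p_3 = 0.890084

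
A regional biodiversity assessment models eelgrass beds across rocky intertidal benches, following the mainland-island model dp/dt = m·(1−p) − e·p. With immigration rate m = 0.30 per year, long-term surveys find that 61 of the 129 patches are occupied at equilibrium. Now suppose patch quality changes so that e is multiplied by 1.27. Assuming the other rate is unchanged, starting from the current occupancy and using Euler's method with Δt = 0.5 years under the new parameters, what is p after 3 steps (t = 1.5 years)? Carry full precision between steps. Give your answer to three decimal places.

0.429

Observed p* = 61/129 = 0.47287.
Balance m(1−p*) = e·p* gives e = m(1−p*)/p* = 0.30×0.52713/0.47287 = 0.33443.
Starting from p₀ = 0.47287; update p ← p + (dp/dt)·Δt with the new parameters.
t = 0.5: p = 0.47287 + (-0.02135) = 0.45152
t = 1: p = 0.45152 + (-0.01361) = 0.43791
t = 1.5: p = 0.43791 + (-0.00868) = 0.42923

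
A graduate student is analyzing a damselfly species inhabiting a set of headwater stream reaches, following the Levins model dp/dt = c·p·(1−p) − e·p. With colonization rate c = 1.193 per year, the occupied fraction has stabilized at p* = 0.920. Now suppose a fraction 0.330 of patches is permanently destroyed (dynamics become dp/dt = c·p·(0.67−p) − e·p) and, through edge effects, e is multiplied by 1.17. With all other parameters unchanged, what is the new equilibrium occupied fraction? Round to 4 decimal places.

0.5764

Balance c(1−p*) = e gives e = 1.193×(1 − 0.92000) = 0.09544.
New p* = 0.67 − e/c = 0.67 − 0.11166/1.19300 = 0.57640.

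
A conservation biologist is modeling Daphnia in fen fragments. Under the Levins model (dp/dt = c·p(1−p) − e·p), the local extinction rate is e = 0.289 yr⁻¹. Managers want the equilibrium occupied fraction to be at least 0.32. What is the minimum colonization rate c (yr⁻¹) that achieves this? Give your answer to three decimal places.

0.425

p* = 1 − e/c ≥ 0.32 requires e/c ≤ 0.6800, i.e. c ≥ e/0.6800.
c_min = 0.289/0.6800 = 0.4250.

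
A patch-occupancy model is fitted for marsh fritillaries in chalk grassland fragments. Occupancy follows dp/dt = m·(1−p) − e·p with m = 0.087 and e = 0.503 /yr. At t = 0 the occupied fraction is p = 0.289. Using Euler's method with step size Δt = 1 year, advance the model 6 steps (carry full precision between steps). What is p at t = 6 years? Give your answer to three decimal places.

Update rule: p ← p + [m·(1−p) − e·p]·Δt with Δt = 1.
t = 1: p = 0.28900 + (-0.08351) = 0.20549
t = 2: p = 0.20549 + (-0.03424) = 0.17125
t = 3: p = 0.17125 + (-0.01404) = 0.15721
t = 4: p = 0.15721 + (-0.00576) = 0.15146
t = 5: p = 0.15146 + (-0.00236) = 0.14910
t = 6: p = 0.14910 + (-0.00097) = 0.14813

0.148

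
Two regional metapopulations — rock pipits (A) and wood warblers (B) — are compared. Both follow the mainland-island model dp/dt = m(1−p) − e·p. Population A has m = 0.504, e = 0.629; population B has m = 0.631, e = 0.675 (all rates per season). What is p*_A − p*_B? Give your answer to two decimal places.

-0.04

A: p*_A = m/(m+e) = 0.504/1.1330 = 0.4448.
B: p*_B = 0.631/1.3060 = 0.4832.
p*_A − p*_B = 0.4448 − 0.4832 = -0.0383.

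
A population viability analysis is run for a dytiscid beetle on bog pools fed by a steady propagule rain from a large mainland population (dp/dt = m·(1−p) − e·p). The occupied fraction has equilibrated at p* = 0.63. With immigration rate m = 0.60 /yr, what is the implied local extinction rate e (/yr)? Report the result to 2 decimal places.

At equilibrium m(1−p*) = e·p*, so e = m(1−p*)/p*.
e = 0.60 × 0.3700 / 0.63 = 0.3524.

0.35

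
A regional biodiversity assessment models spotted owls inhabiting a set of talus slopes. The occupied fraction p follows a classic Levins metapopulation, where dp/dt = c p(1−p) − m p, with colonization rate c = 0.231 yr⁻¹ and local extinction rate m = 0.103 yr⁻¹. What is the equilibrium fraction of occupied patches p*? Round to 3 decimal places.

0.554

Setting dp/dt = 0 and dividing through by p* gives c·(1−p*) = m.
So p* = 1 − m/c = 1 − 0.103/0.231 = 1 − 0.4459 = 0.5541.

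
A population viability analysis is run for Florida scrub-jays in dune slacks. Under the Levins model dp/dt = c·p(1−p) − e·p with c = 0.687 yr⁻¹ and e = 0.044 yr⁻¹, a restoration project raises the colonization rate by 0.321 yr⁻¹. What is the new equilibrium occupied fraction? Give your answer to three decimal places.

Before: p* = 1 − 0.044/0.687 = 0.9360.
After the change, c = 1.008, e = 0.044, so p* = 1 − 0.044/1.008 = 0.9563.

0.956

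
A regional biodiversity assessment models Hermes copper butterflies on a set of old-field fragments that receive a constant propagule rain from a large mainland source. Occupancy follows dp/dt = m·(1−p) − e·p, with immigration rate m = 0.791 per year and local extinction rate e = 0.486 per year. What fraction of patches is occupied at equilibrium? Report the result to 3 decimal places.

Setting dp/dt = 0: m − m·p* = e·p*, so m = (m+e)·p*.
p* = m/(m+e) = 0.791/(0.791+0.486) = 0.791/1.2770 = 0.6194.

0.619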